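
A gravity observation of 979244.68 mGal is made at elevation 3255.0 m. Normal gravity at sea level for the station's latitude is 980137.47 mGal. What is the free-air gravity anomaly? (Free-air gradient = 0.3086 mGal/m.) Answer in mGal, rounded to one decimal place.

Free-air correction = 0.3086 × 3255.0 = 1004.49 mGal
Free-air anomaly = 979244.68 − 980137.47 + (1004.49) = 111.70 mGal

111.7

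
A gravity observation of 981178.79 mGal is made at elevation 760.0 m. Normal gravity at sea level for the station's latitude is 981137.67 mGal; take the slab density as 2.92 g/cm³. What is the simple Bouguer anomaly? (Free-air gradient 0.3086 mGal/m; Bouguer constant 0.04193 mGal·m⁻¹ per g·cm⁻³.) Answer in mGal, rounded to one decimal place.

Free-air correction = 0.3086 × 760.0 = 234.54 mGal
Free-air anomaly = 981178.79 − 981137.67 + (234.54) = 275.66 mGal
Bouguer slab correction = 0.04193 × 2.92 × 760.0 = 93.05 mGal
Simple Bouguer anomaly = 275.66 − (93.05) = 182.61 mGal

182.6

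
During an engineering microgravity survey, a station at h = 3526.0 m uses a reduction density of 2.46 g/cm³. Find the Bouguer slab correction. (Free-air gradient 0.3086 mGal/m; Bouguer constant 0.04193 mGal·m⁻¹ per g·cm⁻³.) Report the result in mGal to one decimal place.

Bouguer slab correction = 0.04193 × 2.46 × 3526.0 = 363.7 mGal

363.7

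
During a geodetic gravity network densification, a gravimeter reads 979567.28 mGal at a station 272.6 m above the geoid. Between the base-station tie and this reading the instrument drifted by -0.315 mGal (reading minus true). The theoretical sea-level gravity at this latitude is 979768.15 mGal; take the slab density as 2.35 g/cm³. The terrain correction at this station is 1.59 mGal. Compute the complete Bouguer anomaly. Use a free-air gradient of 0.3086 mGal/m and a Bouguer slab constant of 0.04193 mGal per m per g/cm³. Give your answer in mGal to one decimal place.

Drift-corrected reading = 979567.28 − (-0.315) = 979567.595 mGal
Free-air correction = 0.3086 × 272.6 = 84.12 mGal
Free-air anomaly = 979567.595 − 979768.15 + (84.12) = -116.435 mGal
Bouguer slab correction = 0.04193 × 2.35 × 272.6 = 26.86 mGal
Simple Bouguer anomaly = -116.435 − (26.86) = -143.295 mGal
Complete Bouguer anomaly = -143.295 + 1.59 = -141.705 mGal

-141.7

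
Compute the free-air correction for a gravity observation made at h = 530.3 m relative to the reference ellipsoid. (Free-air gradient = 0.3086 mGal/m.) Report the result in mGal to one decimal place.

Free-air correction = 0.3086 × 530.3 = 163.7 mGal

163.7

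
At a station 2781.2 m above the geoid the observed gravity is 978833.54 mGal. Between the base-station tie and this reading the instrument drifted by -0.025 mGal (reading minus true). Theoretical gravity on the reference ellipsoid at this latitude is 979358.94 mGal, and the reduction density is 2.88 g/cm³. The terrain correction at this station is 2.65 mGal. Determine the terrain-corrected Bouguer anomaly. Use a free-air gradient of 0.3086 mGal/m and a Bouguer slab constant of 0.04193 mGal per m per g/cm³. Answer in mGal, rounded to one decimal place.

-0.3

Drift-corrected reading = 978833.54 − (-0.025) = 978833.565 mGal
Free-air correction = 0.3086 × 2781.2 = 858.28 mGal
Free-air anomaly = 978833.565 − 979358.94 + (858.28) = 332.905 mGal
Bouguer slab correction = 0.04193 × 2.88 × 2781.2 = 335.85 mGal
Simple Bouguer anomaly = 332.905 − (335.85) = -2.945 mGal
Complete Bouguer anomaly = -2.945 + 2.65 = -0.295 mGal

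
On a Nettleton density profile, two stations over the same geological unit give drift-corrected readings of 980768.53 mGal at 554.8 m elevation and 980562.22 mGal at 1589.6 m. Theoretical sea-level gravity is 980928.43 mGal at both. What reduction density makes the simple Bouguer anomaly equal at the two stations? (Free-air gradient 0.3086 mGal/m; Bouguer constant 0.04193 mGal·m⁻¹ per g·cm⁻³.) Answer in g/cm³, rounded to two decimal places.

Δg_obs = 980562.22 − 980768.53 = -206.31 mGal over Δh = 1589.6 − 554.8 = 1034.8 m
Equal Bouguer anomalies ⇒ Δg_obs + (0.3086 − 0.04193ρ)·Δh = 0
0.3086 − 0.04193ρ = −Δg_obs/Δh = 0.19937
ρ = (0.3086 − 0.19937) / 0.04193 = 2.61 g/cm³

2.61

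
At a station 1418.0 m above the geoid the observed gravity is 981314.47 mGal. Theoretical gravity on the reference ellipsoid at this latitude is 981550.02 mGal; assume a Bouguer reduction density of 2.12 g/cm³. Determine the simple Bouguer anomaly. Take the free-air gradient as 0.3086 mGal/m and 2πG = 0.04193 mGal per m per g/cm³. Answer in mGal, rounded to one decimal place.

Free-air correction = 0.3086 × 1418.0 = 437.59 mGal
Free-air anomaly = 981314.47 − 981550.02 + (437.59) = 202.04 mGal
Bouguer slab correction = 0.04193 × 2.12 × 1418.0 = 126.05 mGal
Simple Bouguer anomaly = 202.04 − (126.05) = 75.99 mGal

76.0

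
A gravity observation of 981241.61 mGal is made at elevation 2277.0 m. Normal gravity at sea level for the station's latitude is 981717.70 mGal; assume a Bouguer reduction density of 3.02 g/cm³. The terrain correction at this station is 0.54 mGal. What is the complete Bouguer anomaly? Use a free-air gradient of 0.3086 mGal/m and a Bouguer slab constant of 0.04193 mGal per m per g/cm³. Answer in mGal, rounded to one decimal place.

-61.2

Free-air correction = 0.3086 × 2277.0 = 702.68 mGal
Free-air anomaly = 981241.61 − 981717.70 + (702.68) = 226.59 mGal
Bouguer slab correction = 0.04193 × 3.02 × 2277.0 = 288.33 mGal
Simple Bouguer anomaly = 226.59 − (288.33) = -61.74 mGal
Complete Bouguer anomaly = -61.74 + 0.54 = -61.20 mGal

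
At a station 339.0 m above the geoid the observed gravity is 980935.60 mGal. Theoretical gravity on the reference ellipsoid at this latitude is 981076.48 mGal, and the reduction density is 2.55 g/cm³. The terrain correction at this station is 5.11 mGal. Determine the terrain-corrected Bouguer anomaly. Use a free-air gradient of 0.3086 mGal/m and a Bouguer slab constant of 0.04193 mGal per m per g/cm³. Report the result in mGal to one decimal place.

Free-air correction = 0.3086 × 339.0 = 104.62 mGal
Free-air anomaly = 980935.60 − 981076.48 + (104.62) = -36.26 mGal
Bouguer slab correction = 0.04193 × 2.55 × 339.0 = 36.25 mGal
Simple Bouguer anomaly = -36.26 − (36.25) = -72.51 mGal
Complete Bouguer anomaly = -72.51 + 5.11 = -67.40 mGal

-67.4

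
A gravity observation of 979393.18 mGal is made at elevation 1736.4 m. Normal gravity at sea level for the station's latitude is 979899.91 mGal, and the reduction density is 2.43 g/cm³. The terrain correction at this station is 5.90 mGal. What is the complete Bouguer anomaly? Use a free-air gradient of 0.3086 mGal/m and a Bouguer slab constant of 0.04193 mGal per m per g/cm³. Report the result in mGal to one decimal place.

-141.9

Free-air correction = 0.3086 × 1736.4 = 535.85 mGal
Free-air anomaly = 979393.18 − 979899.91 + (535.85) = 29.12 mGal
Bouguer slab correction = 0.04193 × 2.43 × 1736.4 = 176.92 mGal
Simple Bouguer anomaly = 29.12 − (176.92) = -147.80 mGal
Complete Bouguer anomaly = -147.80 + 5.90 = -141.90 mGal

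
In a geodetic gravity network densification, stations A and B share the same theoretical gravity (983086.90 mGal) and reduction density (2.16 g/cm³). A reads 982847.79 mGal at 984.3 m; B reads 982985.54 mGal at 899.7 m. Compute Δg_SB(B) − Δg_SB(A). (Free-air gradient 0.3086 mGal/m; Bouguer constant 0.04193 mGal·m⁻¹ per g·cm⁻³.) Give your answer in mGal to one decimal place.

Δg_SB(A) = 982847.79 − 983086.90 + 0.3086×984.3 − 0.04193×2.16×984.3 = -24.50 mGal
Δg_SB(B) = 982985.54 − 983086.90 + 0.3086×899.7 − 0.04193×2.16×899.7 = 94.80 mGal
Difference = 94.80 − (-24.50) = 119.30 mGal

119.3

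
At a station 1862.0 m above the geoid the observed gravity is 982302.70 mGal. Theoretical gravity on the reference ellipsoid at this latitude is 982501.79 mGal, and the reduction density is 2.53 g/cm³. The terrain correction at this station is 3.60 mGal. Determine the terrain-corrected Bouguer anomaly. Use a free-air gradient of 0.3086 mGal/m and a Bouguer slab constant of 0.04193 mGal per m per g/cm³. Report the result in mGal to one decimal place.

Free-air correction = 0.3086 × 1862.0 = 574.61 mGal
Free-air anomaly = 982302.70 − 982501.79 + (574.61) = 375.52 mGal
Bouguer slab correction = 0.04193 × 2.53 × 1862.0 = 197.53 mGal
Simple Bouguer anomaly = 375.52 − (197.53) = 177.99 mGal
Complete Bouguer anomaly = 177.99 + 3.60 = 181.59 mGal

181.6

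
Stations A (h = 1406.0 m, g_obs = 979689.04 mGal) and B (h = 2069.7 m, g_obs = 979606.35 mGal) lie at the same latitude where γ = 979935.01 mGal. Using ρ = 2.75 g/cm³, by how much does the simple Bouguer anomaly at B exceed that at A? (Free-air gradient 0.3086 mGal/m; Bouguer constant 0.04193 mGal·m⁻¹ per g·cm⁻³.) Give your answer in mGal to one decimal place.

Δg_SB(A) = 979689.04 − 979935.01 + 0.3086×1406.0 − 0.04193×2.75×1406.0 = 25.80 mGal
Δg_SB(B) = 979606.35 − 979935.01 + 0.3086×2069.7 − 0.04193×2.75×2069.7 = 71.40 mGal
Difference = 71.40 − (25.80) = 45.60 mGal

45.6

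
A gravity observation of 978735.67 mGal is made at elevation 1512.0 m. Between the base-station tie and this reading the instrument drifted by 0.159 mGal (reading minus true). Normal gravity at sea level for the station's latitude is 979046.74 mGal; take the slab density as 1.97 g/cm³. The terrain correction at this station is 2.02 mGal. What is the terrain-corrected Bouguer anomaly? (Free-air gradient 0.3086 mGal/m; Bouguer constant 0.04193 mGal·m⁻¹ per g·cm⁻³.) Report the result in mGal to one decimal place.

Drift-corrected reading = 978735.67 − (0.159) = 978735.511 mGal
Free-air correction = 0.3086 × 1512.0 = 466.60 mGal
Free-air anomaly = 978735.511 − 979046.74 + (466.60) = 155.371 mGal
Bouguer slab correction = 0.04193 × 1.97 × 1512.0 = 124.89 mGal
Simple Bouguer anomaly = 155.371 − (124.89) = 30.481 mGal
Complete Bouguer anomaly = 30.481 + 2.02 = 32.501 mGal

32.5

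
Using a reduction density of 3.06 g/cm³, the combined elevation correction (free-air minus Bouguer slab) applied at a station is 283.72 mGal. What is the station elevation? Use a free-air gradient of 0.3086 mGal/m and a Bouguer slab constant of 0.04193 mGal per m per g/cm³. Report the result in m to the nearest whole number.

Combined gradient = 0.3086 − 0.04193 × 3.06 = 0.1802942 mGal/m
h = 283.72 / 0.1802942 = 1573.65 m

1574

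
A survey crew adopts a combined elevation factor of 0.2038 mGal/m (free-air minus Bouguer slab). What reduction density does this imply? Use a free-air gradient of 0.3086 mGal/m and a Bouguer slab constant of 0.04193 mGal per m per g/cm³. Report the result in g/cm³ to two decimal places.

0.2038 = 0.3086 − 0.04193 × ρ
ρ = (0.3086 − 0.2038) / 0.04193 = 2.50 g/cm³

2.50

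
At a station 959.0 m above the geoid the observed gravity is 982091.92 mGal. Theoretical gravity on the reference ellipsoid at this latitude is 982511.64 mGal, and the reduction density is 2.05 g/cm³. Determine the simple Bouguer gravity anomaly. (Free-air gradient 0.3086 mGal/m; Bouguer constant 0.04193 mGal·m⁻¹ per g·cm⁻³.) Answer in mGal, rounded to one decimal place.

-206.2

Free-air correction = 0.3086 × 959.0 = 295.95 mGal
Free-air anomaly = 982091.92 − 982511.64 + (295.95) = -123.77 mGal
Bouguer slab correction = 0.04193 × 2.05 × 959.0 = 82.43 mGal
Simple Bouguer anomaly = -123.77 − (82.43) = -206.20 mGal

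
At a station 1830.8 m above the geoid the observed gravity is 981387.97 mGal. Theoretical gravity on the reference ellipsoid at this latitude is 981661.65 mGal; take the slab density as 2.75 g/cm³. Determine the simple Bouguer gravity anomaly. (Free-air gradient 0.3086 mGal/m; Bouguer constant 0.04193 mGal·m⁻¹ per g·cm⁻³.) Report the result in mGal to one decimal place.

Free-air correction = 0.3086 × 1830.8 = 564.98 mGal
Free-air anomaly = 981387.97 − 981661.65 + (564.98) = 291.30 mGal
Bouguer slab correction = 0.04193 × 2.75 × 1830.8 = 211.10 mGal
Simple Bouguer anomaly = 291.30 − (211.10) = 80.20 mGal

80.2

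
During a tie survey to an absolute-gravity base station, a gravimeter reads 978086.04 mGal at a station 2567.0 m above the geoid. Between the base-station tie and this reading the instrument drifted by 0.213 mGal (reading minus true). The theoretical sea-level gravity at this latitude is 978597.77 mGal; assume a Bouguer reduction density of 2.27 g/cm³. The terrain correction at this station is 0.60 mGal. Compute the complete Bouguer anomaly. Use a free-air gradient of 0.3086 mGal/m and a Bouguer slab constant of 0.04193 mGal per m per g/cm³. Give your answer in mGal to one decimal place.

Drift-corrected reading = 978086.04 − (0.213) = 978085.827 mGal
Free-air correction = 0.3086 × 2567.0 = 792.18 mGal
Free-air anomaly = 978085.827 − 978597.77 + (792.18) = 280.237 mGal
Bouguer slab correction = 0.04193 × 2.27 × 2567.0 = 244.33 mGal
Simple Bouguer anomaly = 280.237 − (244.33) = 35.907 mGal
Complete Bouguer anomaly = 35.907 + 0.60 = 36.507 mGal

36.5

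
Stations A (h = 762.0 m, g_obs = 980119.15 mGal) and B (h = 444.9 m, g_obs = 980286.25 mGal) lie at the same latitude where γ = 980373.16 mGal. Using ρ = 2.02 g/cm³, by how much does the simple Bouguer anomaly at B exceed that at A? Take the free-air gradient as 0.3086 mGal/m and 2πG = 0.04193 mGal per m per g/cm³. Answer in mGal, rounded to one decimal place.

Δg_SB(A) = 980119.15 − 980373.16 + 0.3086×762.0 − 0.04193×2.02×762.0 = -83.40 mGal
Δg_SB(B) = 980286.25 − 980373.16 + 0.3086×444.9 − 0.04193×2.02×444.9 = 12.70 mGal
Difference = 12.70 − (-83.40) = 96.10 mGal

96.1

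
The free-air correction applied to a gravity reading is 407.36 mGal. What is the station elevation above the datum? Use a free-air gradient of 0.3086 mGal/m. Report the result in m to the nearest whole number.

1320

h = 407.36 / 0.3086 = 1320.03 m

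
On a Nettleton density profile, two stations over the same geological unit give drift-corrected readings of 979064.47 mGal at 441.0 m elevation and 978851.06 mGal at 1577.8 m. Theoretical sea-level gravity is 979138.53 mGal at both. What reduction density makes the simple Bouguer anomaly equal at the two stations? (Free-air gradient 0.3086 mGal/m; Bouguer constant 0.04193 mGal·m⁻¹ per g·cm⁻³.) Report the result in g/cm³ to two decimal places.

Δg_obs = 978851.06 − 979064.47 = -213.41 mGal over Δh = 1577.8 − 441.0 = 1136.8 m
Equal Bouguer anomalies ⇒ Δg_obs + (0.3086 − 0.04193ρ)·Δh = 0
0.3086 − 0.04193ρ = −Δg_obs/Δh = 0.18773
ρ = (0.3086 − 0.18773) / 0.04193 = 2.88 g/cm³

2.88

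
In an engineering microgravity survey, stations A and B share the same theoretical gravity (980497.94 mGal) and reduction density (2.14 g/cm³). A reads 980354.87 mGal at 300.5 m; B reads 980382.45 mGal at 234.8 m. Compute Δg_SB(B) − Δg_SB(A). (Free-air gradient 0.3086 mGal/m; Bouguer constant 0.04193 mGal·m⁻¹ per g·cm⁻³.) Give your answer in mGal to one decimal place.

13.2

Δg_SB(A) = 980354.87 − 980497.94 + 0.3086×300.5 − 0.04193×2.14×300.5 = -77.30 mGal
Δg_SB(B) = 980382.45 − 980497.94 + 0.3086×234.8 − 0.04193×2.14×234.8 = -64.10 mGal
Difference = -64.10 − (-77.30) = 13.20 mGal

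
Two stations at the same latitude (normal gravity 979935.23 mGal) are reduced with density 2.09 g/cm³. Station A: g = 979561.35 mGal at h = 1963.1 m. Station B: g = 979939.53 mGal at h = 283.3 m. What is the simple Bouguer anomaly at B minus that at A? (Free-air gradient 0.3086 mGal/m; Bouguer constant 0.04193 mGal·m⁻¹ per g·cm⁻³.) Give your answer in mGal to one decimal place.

Δg_SB(A) = 979561.35 − 979935.23 + 0.3086×1963.1 − 0.04193×2.09×1963.1 = 59.90 mGal
Δg_SB(B) = 979939.53 − 979935.23 + 0.3086×283.3 − 0.04193×2.09×283.3 = 66.90 mGal
Difference = 66.90 − (59.90) = 7.00 mGal

7.0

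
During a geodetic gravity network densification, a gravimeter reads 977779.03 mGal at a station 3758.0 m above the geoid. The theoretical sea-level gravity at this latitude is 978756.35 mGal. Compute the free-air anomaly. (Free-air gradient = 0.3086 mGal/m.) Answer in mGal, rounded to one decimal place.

182.4

Free-air correction = 0.3086 × 3758.0 = 1159.72 mGal
Free-air anomaly = 977779.03 − 978756.35 + (1159.72) = 182.40 mGal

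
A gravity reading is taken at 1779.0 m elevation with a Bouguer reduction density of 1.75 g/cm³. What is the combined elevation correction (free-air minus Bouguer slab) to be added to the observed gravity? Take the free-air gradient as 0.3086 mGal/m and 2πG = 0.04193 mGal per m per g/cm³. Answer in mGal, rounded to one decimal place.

418.5

Combined gradient = 0.3086 − 0.04193 × 1.75 = 0.2352225 mGal/m
Combined elevation correction = 0.2352225 × 1779.0 = 418.5 mGal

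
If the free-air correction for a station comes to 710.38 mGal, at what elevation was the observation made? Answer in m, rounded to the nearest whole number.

2302

h = 710.38 / 0.3086 = 2301.94 m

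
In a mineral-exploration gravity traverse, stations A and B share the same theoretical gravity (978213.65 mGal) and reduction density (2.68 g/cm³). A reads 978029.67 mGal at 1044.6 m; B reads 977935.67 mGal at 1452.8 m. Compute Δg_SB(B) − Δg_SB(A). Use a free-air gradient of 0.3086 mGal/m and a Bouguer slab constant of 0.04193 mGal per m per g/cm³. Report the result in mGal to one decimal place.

-13.9

Δg_SB(A) = 978029.67 − 978213.65 + 0.3086×1044.6 − 0.04193×2.68×1044.6 = 21.00 mGal
Δg_SB(B) = 977935.67 − 978213.65 + 0.3086×1452.8 − 0.04193×2.68×1452.8 = 7.10 mGal
Difference = 7.10 − (21.00) = -13.90 mGal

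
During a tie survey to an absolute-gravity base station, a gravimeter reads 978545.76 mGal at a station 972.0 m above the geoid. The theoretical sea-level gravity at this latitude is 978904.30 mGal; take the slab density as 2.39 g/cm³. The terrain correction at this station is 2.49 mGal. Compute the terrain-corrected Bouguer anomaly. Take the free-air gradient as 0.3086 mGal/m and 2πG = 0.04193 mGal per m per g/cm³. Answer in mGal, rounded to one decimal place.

-153.5

Free-air correction = 0.3086 × 972.0 = 299.96 mGal
Free-air anomaly = 978545.76 − 978904.30 + (299.96) = -58.58 mGal
Bouguer slab correction = 0.04193 × 2.39 × 972.0 = 97.41 mGal
Simple Bouguer anomaly = -58.58 − (97.41) = -155.99 mGal
Complete Bouguer anomaly = -155.99 + 2.49 = -153.50 mGal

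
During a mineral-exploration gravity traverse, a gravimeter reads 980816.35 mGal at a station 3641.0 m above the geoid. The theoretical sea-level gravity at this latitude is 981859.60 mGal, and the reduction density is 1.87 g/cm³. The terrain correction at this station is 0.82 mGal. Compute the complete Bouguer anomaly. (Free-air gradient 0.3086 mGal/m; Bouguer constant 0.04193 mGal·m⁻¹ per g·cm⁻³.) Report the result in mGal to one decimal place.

-204.3

Free-air correction = 0.3086 × 3641.0 = 1123.61 mGal
Free-air anomaly = 980816.35 − 981859.60 + (1123.61) = 80.36 mGal
Bouguer slab correction = 0.04193 × 1.87 × 3641.0 = 285.49 mGal
Simple Bouguer anomaly = 80.36 − (285.49) = -205.13 mGal
Complete Bouguer anomaly = -205.13 + 0.82 = -204.31 mGal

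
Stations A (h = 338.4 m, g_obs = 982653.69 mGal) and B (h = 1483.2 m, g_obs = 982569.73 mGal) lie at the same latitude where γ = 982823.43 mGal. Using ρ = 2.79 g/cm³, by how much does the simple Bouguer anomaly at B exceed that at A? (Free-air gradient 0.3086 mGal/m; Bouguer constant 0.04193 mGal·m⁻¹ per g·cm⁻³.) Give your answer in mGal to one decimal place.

135.4

Δg_SB(A) = 982653.69 − 982823.43 + 0.3086×338.4 − 0.04193×2.79×338.4 = -104.90 mGal
Δg_SB(B) = 982569.73 − 982823.43 + 0.3086×1483.2 − 0.04193×2.79×1483.2 = 30.50 mGal
Difference = 30.50 − (-104.90) = 135.40 mGal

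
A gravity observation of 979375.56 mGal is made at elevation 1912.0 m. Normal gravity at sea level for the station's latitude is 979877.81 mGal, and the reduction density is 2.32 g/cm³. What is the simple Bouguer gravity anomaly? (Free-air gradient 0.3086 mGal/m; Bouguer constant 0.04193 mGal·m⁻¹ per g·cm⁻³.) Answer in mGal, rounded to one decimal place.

Free-air correction = 0.3086 × 1912.0 = 590.04 mGal
Free-air anomaly = 979375.56 − 979877.81 + (590.04) = 87.79 mGal
Bouguer slab correction = 0.04193 × 2.32 × 1912.0 = 185.99 mGal
Simple Bouguer anomaly = 87.79 − (185.99) = -98.20 mGal

-98.2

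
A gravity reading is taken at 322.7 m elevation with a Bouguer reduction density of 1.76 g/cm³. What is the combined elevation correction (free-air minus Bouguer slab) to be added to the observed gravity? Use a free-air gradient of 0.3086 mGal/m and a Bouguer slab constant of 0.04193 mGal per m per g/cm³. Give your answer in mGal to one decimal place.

75.8

Combined gradient = 0.3086 − 0.04193 × 1.76 = 0.2348032 mGal/m
Combined elevation correction = 0.2348032 × 322.7 = 75.8 mGal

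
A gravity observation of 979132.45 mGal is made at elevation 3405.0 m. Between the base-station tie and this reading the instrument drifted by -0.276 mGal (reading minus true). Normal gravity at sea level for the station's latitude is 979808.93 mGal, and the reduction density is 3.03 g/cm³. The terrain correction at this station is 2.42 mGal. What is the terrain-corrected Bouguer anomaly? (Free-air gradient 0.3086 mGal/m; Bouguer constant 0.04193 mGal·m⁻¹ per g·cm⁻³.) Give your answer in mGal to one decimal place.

Drift-corrected reading = 979132.45 − (-0.276) = 979132.726 mGal
Free-air correction = 0.3086 × 3405.0 = 1050.78 mGal
Free-air anomaly = 979132.726 − 979808.93 + (1050.78) = 374.576 mGal
Bouguer slab correction = 0.04193 × 3.03 × 3405.0 = 432.60 mGal
Simple Bouguer anomaly = 374.576 − (432.60) = -58.024 mGal
Complete Bouguer anomaly = -58.024 + 2.42 = -55.604 mGal

-55.6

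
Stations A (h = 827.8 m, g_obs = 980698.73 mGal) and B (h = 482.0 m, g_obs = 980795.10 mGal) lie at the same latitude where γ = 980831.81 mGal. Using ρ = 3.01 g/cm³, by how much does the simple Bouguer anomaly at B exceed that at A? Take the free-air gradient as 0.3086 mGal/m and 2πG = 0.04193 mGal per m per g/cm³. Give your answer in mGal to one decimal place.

33.3

Δg_SB(A) = 980698.73 − 980831.81 + 0.3086×827.8 − 0.04193×3.01×827.8 = 17.90 mGal
Δg_SB(B) = 980795.10 − 980831.81 + 0.3086×482.0 − 0.04193×3.01×482.0 = 51.20 mGal
Difference = 51.20 − (17.90) = 33.30 mGal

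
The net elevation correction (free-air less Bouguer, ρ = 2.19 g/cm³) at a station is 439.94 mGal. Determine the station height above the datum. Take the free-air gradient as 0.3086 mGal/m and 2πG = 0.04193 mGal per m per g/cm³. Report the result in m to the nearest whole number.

2029

Combined gradient = 0.3086 − 0.04193 × 2.19 = 0.2167733 mGal/m
h = 439.94 / 0.2167733 = 2029.49 m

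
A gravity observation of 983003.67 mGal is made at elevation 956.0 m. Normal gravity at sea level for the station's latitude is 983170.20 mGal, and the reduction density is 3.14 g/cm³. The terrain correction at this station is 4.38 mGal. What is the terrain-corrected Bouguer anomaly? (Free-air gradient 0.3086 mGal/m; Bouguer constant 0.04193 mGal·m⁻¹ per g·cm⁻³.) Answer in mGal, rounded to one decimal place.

7.0

Free-air correction = 0.3086 × 956.0 = 295.02 mGal
Free-air anomaly = 983003.67 − 983170.20 + (295.02) = 128.49 mGal
Bouguer slab correction = 0.04193 × 3.14 × 956.0 = 125.87 mGal
Simple Bouguer anomaly = 128.49 − (125.87) = 2.62 mGal
Complete Bouguer anomaly = 2.62 + 4.38 = 7.00 mGal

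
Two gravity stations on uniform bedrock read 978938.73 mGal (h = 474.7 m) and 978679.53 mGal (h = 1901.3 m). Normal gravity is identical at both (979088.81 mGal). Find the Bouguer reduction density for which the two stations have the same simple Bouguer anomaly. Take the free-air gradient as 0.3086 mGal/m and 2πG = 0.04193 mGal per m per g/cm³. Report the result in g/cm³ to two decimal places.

3.03

Δg_obs = 978679.53 − 978938.73 = -259.20 mGal over Δh = 1901.3 − 474.7 = 1426.6 m
Equal Bouguer anomalies ⇒ Δg_obs + (0.3086 − 0.04193ρ)·Δh = 0
0.3086 − 0.04193ρ = −Δg_obs/Δh = 0.18169
ρ = (0.3086 − 0.18169) / 0.04193 = 3.03 g/cm³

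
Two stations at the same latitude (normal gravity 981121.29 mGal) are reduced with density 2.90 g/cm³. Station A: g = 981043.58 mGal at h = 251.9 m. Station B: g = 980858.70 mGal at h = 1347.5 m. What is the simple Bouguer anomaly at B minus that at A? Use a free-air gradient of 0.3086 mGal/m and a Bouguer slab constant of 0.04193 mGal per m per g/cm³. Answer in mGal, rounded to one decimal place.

20.0

Δg_SB(A) = 981043.58 − 981121.29 + 0.3086×251.9 − 0.04193×2.90×251.9 = -30.60 mGal
Δg_SB(B) = 980858.70 − 981121.29 + 0.3086×1347.5 − 0.04193×2.90×1347.5 = -10.60 mGal
Difference = -10.60 − (-30.60) = 20.00 mGal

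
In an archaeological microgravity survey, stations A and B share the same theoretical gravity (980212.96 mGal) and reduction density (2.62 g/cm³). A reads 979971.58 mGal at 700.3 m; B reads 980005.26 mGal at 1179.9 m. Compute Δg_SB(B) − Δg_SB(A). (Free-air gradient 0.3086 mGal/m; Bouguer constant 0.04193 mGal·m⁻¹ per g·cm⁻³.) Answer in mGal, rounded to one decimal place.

Δg_SB(A) = 979971.58 − 980212.96 + 0.3086×700.3 − 0.04193×2.62×700.3 = -102.20 mGal
Δg_SB(B) = 980005.26 − 980212.96 + 0.3086×1179.9 − 0.04193×2.62×1179.9 = 26.80 mGal
Difference = 26.80 − (-102.20) = 129.00 mGal

129.0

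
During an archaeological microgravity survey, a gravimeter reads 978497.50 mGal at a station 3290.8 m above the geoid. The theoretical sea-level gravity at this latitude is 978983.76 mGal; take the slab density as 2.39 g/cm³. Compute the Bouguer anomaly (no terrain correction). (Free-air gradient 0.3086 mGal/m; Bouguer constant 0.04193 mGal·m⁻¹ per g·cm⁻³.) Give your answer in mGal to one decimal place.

199.5

Free-air correction = 0.3086 × 3290.8 = 1015.54 mGal
Free-air anomaly = 978497.50 − 978983.76 + (1015.54) = 529.28 mGal
Bouguer slab correction = 0.04193 × 2.39 × 3290.8 = 329.78 mGal
Simple Bouguer anomaly = 529.28 − (329.78) = 199.50 mGal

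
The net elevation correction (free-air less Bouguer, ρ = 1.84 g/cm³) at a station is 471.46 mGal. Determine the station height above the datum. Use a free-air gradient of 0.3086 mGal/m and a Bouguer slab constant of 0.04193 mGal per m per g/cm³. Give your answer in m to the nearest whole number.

2037

Combined gradient = 0.3086 − 0.04193 × 1.84 = 0.2314488 mGal/m
h = 471.46 / 0.2314488 = 2036.99 m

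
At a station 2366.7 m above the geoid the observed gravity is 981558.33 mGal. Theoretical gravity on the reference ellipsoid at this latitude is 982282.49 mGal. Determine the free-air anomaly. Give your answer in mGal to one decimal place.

6.2

Free-air correction = 0.3086 × 2366.7 = 730.36 mGal
Free-air anomaly = 981558.33 − 982282.49 + (730.36) = 6.20 mGal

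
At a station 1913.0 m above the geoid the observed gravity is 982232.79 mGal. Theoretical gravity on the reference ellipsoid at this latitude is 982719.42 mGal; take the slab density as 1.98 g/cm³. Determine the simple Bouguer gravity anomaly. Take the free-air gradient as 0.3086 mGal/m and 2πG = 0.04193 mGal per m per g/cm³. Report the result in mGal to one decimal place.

-55.1

Free-air correction = 0.3086 × 1913.0 = 590.35 mGal
Free-air anomaly = 982232.79 − 982719.42 + (590.35) = 103.72 mGal
Bouguer slab correction = 0.04193 × 1.98 × 1913.0 = 158.82 mGal
Simple Bouguer anomaly = 103.72 − (158.82) = -55.10 mGal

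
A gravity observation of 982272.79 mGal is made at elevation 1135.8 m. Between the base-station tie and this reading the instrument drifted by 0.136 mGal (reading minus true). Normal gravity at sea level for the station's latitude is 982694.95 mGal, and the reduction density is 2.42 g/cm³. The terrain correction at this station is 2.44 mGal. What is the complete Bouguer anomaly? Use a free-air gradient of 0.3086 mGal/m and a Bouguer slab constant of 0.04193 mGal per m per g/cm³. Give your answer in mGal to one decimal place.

-184.6

Drift-corrected reading = 982272.79 − (0.136) = 982272.654 mGal
Free-air correction = 0.3086 × 1135.8 = 350.51 mGal
Free-air anomaly = 982272.654 − 982694.95 + (350.51) = -71.786 mGal
Bouguer slab correction = 0.04193 × 2.42 × 1135.8 = 115.25 mGal
Simple Bouguer anomaly = -71.786 − (115.25) = -187.036 mGal
Complete Bouguer anomaly = -187.036 + 2.44 = -184.596 mGal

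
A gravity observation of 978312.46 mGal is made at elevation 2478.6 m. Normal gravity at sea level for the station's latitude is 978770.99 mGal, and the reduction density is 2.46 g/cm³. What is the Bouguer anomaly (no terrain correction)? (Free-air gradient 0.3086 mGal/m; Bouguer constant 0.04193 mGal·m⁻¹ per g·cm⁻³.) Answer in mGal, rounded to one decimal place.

Free-air correction = 0.3086 × 2478.6 = 764.90 mGal
Free-air anomaly = 978312.46 − 978770.99 + (764.90) = 306.37 mGal
Bouguer slab correction = 0.04193 × 2.46 × 2478.6 = 255.66 mGal
Simple Bouguer anomaly = 306.37 − (255.66) = 50.71 mGal

50.7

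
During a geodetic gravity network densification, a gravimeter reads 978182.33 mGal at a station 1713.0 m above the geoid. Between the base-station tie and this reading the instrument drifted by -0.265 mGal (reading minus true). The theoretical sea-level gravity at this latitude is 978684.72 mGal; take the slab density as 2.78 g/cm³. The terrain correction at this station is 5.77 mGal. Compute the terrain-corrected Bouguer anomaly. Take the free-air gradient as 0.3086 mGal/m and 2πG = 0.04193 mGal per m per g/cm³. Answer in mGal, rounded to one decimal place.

-167.4

Drift-corrected reading = 978182.33 − (-0.265) = 978182.595 mGal
Free-air correction = 0.3086 × 1713.0 = 528.63 mGal
Free-air anomaly = 978182.595 − 978684.72 + (528.63) = 26.505 mGal
Bouguer slab correction = 0.04193 × 2.78 × 1713.0 = 199.68 mGal
Simple Bouguer anomaly = 26.505 − (199.68) = -173.175 mGal
Complete Bouguer anomaly = -173.175 + 5.77 = -167.405 mGal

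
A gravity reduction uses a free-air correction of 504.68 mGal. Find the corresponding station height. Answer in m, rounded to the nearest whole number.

h = 504.68 / 0.3086 = 1635.39 m

1635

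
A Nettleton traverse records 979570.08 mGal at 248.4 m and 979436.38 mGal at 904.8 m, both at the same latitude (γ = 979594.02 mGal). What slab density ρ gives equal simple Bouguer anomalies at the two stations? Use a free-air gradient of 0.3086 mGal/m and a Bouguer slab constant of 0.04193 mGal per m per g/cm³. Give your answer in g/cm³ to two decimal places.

2.50

Δg_obs = 979436.38 − 979570.08 = -133.70 mGal over Δh = 904.8 − 248.4 = 656.4 m
Equal Bouguer anomalies ⇒ Δg_obs + (0.3086 − 0.04193ρ)·Δh = 0
0.3086 − 0.04193ρ = −Δg_obs/Δh = 0.20369
ρ = (0.3086 − 0.20369) / 0.04193 = 2.50 g/cm³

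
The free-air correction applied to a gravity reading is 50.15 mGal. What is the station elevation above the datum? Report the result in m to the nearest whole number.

h = 50.15 / 0.3086 = 162.51 m

163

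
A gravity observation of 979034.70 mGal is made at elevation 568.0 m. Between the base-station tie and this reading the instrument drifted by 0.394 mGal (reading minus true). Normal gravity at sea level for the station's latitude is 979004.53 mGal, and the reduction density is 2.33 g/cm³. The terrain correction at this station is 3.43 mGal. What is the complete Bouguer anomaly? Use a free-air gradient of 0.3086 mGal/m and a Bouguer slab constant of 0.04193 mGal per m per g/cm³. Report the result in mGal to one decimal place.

153.0

Drift-corrected reading = 979034.70 − (0.394) = 979034.306 mGal
Free-air correction = 0.3086 × 568.0 = 175.28 mGal
Free-air anomaly = 979034.306 − 979004.53 + (175.28) = 205.056 mGal
Bouguer slab correction = 0.04193 × 2.33 × 568.0 = 55.49 mGal
Simple Bouguer anomaly = 205.056 − (55.49) = 149.566 mGal
Complete Bouguer anomaly = 149.566 + 3.43 = 152.996 mGal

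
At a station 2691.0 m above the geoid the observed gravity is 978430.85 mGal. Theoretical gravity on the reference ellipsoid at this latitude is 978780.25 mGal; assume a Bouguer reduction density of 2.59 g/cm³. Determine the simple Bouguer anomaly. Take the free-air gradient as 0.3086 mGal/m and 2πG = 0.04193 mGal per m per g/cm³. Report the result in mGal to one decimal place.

188.8

Free-air correction = 0.3086 × 2691.0 = 830.44 mGal
Free-air anomaly = 978430.85 − 978780.25 + (830.44) = 481.04 mGal
Bouguer slab correction = 0.04193 × 2.59 × 2691.0 = 292.24 mGal
Simple Bouguer anomaly = 481.04 − (292.24) = 188.80 mGal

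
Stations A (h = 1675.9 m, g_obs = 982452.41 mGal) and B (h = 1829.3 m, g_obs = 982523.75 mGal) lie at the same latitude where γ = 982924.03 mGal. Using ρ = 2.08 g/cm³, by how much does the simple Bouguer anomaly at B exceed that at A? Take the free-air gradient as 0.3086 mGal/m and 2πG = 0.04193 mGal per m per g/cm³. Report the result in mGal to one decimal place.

Δg_SB(A) = 982452.41 − 982924.03 + 0.3086×1675.9 − 0.04193×2.08×1675.9 = -100.60 mGal
Δg_SB(B) = 982523.75 − 982924.03 + 0.3086×1829.3 − 0.04193×2.08×1829.3 = 4.70 mGal
Difference = 4.70 − (-100.60) = 105.30 mGal

105.3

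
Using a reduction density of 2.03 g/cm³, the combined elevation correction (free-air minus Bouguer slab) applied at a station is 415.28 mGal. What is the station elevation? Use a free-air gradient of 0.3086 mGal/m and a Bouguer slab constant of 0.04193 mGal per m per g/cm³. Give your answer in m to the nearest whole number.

Combined gradient = 0.3086 − 0.04193 × 2.03 = 0.2234821 mGal/m
h = 415.28 / 0.2234821 = 1858.22 m

1858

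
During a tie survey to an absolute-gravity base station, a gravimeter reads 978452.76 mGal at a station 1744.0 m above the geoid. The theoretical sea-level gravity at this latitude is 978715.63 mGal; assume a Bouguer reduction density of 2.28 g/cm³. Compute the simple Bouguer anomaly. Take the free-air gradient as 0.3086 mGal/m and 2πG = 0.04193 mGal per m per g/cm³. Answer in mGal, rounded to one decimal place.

Free-air correction = 0.3086 × 1744.0 = 538.20 mGal
Free-air anomaly = 978452.76 − 978715.63 + (538.20) = 275.33 mGal
Bouguer slab correction = 0.04193 × 2.28 × 1744.0 = 166.73 mGal
Simple Bouguer anomaly = 275.33 − (166.73) = 108.60 mGal

108.6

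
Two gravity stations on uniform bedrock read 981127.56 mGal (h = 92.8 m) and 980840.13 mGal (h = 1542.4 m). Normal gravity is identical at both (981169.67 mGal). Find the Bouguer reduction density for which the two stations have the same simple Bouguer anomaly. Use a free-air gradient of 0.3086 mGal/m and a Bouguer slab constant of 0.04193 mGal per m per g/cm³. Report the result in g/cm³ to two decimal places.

Δg_obs = 980840.13 − 981127.56 = -287.43 mGal over Δh = 1542.4 − 92.8 = 1449.6 m
Equal Bouguer anomalies ⇒ Δg_obs + (0.3086 − 0.04193ρ)·Δh = 0
0.3086 − 0.04193ρ = −Δg_obs/Δh = 0.19828
ρ = (0.3086 − 0.19828) / 0.04193 = 2.63 g/cm³

2.63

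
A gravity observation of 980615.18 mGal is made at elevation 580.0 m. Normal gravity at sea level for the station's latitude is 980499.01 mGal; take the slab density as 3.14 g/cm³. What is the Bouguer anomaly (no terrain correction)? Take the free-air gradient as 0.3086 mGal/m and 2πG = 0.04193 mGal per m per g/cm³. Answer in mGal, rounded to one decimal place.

218.8

Free-air correction = 0.3086 × 580.0 = 178.99 mGal
Free-air anomaly = 980615.18 − 980499.01 + (178.99) = 295.16 mGal
Bouguer slab correction = 0.04193 × 3.14 × 580.0 = 76.36 mGal
Simple Bouguer anomaly = 295.16 − (76.36) = 218.80 mGal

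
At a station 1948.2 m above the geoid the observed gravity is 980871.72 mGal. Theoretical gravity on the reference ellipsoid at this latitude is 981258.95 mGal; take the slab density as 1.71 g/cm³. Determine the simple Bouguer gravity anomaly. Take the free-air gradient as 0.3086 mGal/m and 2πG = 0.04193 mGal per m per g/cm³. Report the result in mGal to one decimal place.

Free-air correction = 0.3086 × 1948.2 = 601.21 mGal
Free-air anomaly = 980871.72 − 981258.95 + (601.21) = 213.98 mGal
Bouguer slab correction = 0.04193 × 1.71 × 1948.2 = 139.69 mGal
Simple Bouguer anomaly = 213.98 − (139.69) = 74.29 mGal

74.3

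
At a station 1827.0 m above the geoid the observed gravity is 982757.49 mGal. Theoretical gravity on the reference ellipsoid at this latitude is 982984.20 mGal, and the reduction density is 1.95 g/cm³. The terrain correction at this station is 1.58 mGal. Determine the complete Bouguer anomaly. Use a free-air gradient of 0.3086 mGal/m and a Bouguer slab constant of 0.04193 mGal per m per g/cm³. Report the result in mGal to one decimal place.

Free-air correction = 0.3086 × 1827.0 = 563.81 mGal
Free-air anomaly = 982757.49 − 982984.20 + (563.81) = 337.10 mGal
Bouguer slab correction = 0.04193 × 1.95 × 1827.0 = 149.38 mGal
Simple Bouguer anomaly = 337.10 − (149.38) = 187.72 mGal
Complete Bouguer anomaly = 187.72 + 1.58 = 189.30 mGal

189.3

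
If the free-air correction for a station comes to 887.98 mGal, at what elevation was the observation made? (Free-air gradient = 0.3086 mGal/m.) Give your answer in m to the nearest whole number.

h = 887.98 / 0.3086 = 2877.45 m

2877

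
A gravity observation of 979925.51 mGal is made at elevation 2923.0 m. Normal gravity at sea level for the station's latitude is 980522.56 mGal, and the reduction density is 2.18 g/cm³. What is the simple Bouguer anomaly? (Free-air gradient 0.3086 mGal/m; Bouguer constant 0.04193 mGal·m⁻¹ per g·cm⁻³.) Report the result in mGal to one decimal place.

Free-air correction = 0.3086 × 2923.0 = 902.04 mGal
Free-air anomaly = 979925.51 − 980522.56 + (902.04) = 304.99 mGal
Bouguer slab correction = 0.04193 × 2.18 × 2923.0 = 267.18 mGal
Simple Bouguer anomaly = 304.99 − (267.18) = 37.81 mGal

37.8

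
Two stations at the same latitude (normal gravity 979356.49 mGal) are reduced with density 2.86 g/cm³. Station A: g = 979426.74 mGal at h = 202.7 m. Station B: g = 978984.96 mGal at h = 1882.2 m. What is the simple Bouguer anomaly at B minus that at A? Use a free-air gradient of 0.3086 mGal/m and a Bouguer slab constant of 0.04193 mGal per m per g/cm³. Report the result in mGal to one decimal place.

-124.9

Δg_SB(A) = 979426.74 − 979356.49 + 0.3086×202.7 − 0.04193×2.86×202.7 = 108.50 mGal
Δg_SB(B) = 978984.96 − 979356.49 + 0.3086×1882.2 − 0.04193×2.86×1882.2 = -16.40 mGal
Difference = -16.40 − (108.50) = -124.90 mGal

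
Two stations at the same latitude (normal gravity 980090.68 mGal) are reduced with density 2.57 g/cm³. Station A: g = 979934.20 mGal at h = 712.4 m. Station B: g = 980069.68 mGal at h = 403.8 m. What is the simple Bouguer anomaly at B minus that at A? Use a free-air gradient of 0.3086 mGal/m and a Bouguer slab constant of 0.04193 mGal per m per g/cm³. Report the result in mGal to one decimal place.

Δg_SB(A) = 979934.20 − 980090.68 + 0.3086×712.4 − 0.04193×2.57×712.4 = -13.40 mGal
Δg_SB(B) = 980069.68 − 980090.68 + 0.3086×403.8 − 0.04193×2.57×403.8 = 60.10 mGal
Difference = 60.10 − (-13.40) = 73.50 mGal

73.5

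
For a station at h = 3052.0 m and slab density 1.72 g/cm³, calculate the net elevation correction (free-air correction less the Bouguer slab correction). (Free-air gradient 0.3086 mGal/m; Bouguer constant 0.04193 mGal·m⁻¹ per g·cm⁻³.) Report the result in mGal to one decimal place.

721.7

Combined gradient = 0.3086 − 0.04193 × 1.72 = 0.2364804 mGal/m
Combined elevation correction = 0.2364804 × 3052.0 = 721.7 mGal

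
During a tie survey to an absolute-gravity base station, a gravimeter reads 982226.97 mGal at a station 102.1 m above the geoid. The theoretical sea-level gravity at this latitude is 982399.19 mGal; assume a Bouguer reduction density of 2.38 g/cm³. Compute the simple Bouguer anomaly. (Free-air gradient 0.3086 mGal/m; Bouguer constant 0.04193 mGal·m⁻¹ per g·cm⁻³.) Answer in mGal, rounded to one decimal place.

Free-air correction = 0.3086 × 102.1 = 31.51 mGal
Free-air anomaly = 982226.97 − 982399.19 + (31.51) = -140.71 mGal
Bouguer slab correction = 0.04193 × 2.38 × 102.1 = 10.19 mGal
Simple Bouguer anomaly = -140.71 − (10.19) = -150.90 mGal

-150.9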